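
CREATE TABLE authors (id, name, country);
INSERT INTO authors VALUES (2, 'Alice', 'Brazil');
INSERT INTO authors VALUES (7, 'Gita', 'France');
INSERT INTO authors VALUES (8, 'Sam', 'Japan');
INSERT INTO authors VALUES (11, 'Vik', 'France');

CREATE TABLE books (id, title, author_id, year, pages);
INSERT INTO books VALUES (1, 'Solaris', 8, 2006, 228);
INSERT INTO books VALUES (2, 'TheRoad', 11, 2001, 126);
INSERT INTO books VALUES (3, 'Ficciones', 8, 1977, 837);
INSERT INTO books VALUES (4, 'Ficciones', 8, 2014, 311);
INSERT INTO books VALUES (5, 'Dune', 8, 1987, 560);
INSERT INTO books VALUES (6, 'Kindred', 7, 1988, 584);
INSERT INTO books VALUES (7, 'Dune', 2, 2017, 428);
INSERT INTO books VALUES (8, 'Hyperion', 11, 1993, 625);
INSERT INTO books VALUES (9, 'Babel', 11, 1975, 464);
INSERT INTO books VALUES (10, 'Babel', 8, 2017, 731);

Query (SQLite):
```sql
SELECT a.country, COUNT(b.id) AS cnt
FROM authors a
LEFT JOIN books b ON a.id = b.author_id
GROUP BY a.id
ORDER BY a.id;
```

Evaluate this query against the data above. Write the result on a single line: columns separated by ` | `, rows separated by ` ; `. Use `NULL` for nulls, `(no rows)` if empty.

Brazil | 1 ; France | 1 ; Japan | 5 ; France | 3

LEFT JOIN keeps every authors row; unmatched ones get NULL for books columns.
Group by authors.id and compute COUNT(b.id). COUNT(col) of an all-NULL group is 0.
  2: ids {7} → COUNT(b.id)=1
  7: ids {6} → COUNT(b.id)=1
  8: ids {1, 3, 4, 5, 10} → COUNT(b.id)=5
  11: ids {2, 8, 9} → COUNT(b.id)=3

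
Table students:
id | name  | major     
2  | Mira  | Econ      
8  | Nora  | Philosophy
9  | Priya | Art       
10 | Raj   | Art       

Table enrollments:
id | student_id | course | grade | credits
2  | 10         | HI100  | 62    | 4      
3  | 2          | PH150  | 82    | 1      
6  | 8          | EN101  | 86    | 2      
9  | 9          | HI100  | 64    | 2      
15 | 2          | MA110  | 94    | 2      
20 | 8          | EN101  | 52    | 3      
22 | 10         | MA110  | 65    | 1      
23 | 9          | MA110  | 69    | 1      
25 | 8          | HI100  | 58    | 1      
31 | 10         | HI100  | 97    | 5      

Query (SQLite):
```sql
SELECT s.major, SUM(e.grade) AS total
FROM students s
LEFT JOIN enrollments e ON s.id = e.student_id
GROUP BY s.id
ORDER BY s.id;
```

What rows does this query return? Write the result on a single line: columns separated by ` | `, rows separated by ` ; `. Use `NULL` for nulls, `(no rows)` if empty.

Econ | 176 ; Philosophy | 196 ; Art | 133 ; Art | 224

LEFT JOIN keeps every students row; unmatched ones get NULL for enrollments columns.
Group by students.id and compute SUM(e.grade). SUM over an all-NULL group is NULL.
  2: ids {3, 15} → SUM(e.grade)=176
  8: ids {6, 20, 25} → SUM(e.grade)=196
  9: ids {9, 23} → SUM(e.grade)=133
  10: ids {2, 22, 31} → SUM(e.grade)=224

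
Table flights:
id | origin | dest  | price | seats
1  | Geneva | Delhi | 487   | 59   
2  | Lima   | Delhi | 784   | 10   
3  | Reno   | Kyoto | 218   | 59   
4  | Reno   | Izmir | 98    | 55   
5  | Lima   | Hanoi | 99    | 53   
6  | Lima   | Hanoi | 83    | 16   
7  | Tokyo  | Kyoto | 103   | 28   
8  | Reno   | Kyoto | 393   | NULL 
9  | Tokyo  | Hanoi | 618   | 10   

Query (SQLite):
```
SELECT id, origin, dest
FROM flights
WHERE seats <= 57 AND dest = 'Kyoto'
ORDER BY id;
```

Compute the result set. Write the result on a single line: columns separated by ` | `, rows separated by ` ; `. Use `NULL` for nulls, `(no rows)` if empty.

7 | Tokyo | Kyoto

seats <= 57: ids {2, 4, 5, 6, 7, 9}
dest = 'Kyoto': ids {3, 7, 8}
Combine with AND.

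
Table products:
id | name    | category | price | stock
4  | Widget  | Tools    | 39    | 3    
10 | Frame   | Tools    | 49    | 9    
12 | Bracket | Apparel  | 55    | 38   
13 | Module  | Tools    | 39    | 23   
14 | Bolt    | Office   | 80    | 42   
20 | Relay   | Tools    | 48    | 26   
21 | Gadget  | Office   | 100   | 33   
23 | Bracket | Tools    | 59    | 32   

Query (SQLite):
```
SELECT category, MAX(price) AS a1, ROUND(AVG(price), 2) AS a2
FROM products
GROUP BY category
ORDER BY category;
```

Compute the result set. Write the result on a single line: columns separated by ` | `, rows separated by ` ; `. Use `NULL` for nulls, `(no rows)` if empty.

Apparel | 55 | 55 ; Office | 100 | 90 ; Tools | 59 | 46.8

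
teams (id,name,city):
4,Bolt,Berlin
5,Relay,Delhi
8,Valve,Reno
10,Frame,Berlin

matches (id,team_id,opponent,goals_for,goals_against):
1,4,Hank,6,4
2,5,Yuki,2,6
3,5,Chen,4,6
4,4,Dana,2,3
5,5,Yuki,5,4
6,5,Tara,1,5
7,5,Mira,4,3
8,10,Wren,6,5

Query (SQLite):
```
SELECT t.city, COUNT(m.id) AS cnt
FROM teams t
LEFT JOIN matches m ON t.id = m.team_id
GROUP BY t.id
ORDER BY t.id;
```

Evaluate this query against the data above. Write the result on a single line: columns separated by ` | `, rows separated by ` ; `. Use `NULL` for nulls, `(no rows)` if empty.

Berlin | 2 ; Delhi | 5 ; Reno | 0 ; Berlin | 1

LEFT JOIN keeps every teams row; unmatched ones get NULL for matches columns.
Group by teams.id and compute COUNT(m.id). COUNT(col) of an all-NULL group is 0.
  4: ids {1, 4} → COUNT(m.id)=2
  5: ids {2, 3, 5, 6, 7} → COUNT(m.id)=5
  8: ids {—} → COUNT(m.id)=0
  10: ids {8} → COUNT(m.id)=1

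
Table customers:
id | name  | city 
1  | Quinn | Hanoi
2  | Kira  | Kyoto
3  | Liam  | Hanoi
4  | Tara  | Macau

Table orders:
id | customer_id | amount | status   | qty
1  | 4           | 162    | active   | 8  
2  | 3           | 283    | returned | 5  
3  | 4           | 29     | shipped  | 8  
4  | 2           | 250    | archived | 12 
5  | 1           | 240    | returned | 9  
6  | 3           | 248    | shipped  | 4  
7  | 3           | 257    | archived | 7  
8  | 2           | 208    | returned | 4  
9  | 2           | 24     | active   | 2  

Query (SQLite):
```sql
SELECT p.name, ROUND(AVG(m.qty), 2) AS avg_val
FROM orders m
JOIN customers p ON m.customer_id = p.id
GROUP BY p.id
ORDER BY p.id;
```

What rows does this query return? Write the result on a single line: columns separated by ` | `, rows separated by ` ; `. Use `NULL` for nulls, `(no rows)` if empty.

Join each orders row to its customers via customer_id.
Group joined rows by customers.id; compute ROUND(AVG(m.qty), 2) per group.
  1: ids {5} → ROUND(AVG(m.qty), 2)=9
  2: ids {4, 8, 9} → ROUND(AVG(m.qty), 2)=6
  3: ids {2, 6, 7} → ROUND(AVG(m.qty), 2)=5.33
  4: ids {1, 3} → ROUND(AVG(m.qty), 2)=8

Quinn | 9 ; Kira | 6 ; Liam | 5.33 ; Tara | 8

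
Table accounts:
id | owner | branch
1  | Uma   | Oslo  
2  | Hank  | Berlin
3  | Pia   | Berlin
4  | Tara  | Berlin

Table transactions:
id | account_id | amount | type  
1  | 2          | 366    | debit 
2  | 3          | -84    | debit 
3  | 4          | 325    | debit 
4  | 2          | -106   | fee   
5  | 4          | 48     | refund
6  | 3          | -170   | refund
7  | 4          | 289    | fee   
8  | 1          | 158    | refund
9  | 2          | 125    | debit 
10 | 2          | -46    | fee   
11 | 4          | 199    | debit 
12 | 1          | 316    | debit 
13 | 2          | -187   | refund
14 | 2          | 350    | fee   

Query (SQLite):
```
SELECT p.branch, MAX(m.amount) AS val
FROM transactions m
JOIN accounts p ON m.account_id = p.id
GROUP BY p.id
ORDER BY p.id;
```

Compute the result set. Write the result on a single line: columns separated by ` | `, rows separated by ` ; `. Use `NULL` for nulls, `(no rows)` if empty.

Oslo | 316 ; Berlin | 366 ; Berlin | -84 ; Berlin | 325

Join each transactions row to its accounts via account_id.
Group joined rows by accounts.id; compute MAX(m.amount) per group.
  1: ids {8, 12} → MAX(m.amount)=316
  2: ids {1, 4, 9, 10, 13, 14} → MAX(m.amount)=366
  3: ids {2, 6} → MAX(m.amount)=-84
  4: ids {3, 5, 7, 11} → MAX(m.amount)=325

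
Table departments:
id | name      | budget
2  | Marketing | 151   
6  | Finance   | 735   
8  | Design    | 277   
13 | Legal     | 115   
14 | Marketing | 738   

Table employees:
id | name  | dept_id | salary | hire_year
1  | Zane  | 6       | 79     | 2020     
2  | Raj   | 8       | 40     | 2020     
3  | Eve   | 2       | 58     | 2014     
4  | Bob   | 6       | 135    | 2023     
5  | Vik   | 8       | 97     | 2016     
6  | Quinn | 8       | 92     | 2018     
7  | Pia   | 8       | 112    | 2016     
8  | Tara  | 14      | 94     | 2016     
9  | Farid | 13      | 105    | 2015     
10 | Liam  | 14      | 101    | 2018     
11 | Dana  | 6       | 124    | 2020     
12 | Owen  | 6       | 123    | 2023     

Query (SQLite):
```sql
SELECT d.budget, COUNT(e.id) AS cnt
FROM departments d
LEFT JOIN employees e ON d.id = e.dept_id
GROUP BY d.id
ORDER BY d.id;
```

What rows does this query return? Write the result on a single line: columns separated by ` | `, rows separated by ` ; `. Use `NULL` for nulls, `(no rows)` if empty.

151 | 1 ; 735 | 4 ; 277 | 4 ; 115 | 1 ; 738 | 2

LEFT JOIN keeps every departments row; unmatched ones get NULL for employees columns.
Group by departments.id and compute COUNT(e.id). COUNT(col) of an all-NULL group is 0.
  2: ids {3} → COUNT(e.id)=1
  6: ids {1, 4, 11, 12} → COUNT(e.id)=4
  8: ids {2, 5, 6, 7} → COUNT(e.id)=4
  13: ids {9} → COUNT(e.id)=1
  14: ids {8, 10} → COUNT(e.id)=2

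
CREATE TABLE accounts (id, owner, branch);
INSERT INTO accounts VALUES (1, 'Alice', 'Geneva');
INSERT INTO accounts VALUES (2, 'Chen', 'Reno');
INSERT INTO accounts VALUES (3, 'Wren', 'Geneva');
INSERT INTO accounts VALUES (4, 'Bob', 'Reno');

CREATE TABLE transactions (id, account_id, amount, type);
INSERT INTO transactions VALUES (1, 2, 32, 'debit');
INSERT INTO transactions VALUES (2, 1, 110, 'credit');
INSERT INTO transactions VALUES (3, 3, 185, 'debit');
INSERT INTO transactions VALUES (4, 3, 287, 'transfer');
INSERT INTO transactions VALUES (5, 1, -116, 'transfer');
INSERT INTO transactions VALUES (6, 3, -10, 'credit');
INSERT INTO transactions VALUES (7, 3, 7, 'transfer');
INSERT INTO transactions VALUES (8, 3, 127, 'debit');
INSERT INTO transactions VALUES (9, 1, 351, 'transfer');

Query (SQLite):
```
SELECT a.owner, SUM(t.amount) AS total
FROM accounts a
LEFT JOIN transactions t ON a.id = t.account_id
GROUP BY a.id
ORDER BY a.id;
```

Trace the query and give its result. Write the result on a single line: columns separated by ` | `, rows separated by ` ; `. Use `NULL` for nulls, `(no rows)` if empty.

Alice | 345 ; Chen | 32 ; Wren | 596 ; Bob | NULL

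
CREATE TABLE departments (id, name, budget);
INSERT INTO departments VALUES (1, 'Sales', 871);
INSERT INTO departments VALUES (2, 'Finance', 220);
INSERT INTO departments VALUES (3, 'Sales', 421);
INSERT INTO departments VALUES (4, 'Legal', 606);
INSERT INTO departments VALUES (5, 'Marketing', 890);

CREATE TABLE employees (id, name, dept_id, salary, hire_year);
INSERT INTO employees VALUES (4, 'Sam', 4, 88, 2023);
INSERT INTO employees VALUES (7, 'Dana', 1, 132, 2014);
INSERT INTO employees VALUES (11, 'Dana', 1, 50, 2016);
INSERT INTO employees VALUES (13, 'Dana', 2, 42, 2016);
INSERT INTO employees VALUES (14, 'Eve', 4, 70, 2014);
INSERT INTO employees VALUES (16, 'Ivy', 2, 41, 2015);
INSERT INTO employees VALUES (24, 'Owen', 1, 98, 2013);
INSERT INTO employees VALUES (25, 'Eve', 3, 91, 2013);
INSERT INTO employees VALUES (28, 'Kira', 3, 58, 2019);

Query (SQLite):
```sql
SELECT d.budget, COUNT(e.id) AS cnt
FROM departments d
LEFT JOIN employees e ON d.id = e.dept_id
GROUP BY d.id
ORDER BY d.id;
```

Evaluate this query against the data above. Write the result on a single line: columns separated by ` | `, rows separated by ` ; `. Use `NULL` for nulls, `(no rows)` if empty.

LEFT JOIN keeps every departments row; unmatched ones get NULL for employees columns.
Group by departments.id and compute COUNT(e.id). COUNT(col) of an all-NULL group is 0.
  1: ids {7, 11, 24} → COUNT(e.id)=3
  2: ids {13, 16} → COUNT(e.id)=2
  3: ids {25, 28} → COUNT(e.id)=2
  4: ids {4, 14} → COUNT(e.id)=2
  5: ids {—} → COUNT(e.id)=0

871 | 3 ; 220 | 2 ; 421 | 2 ; 606 | 2 ; 890 | 0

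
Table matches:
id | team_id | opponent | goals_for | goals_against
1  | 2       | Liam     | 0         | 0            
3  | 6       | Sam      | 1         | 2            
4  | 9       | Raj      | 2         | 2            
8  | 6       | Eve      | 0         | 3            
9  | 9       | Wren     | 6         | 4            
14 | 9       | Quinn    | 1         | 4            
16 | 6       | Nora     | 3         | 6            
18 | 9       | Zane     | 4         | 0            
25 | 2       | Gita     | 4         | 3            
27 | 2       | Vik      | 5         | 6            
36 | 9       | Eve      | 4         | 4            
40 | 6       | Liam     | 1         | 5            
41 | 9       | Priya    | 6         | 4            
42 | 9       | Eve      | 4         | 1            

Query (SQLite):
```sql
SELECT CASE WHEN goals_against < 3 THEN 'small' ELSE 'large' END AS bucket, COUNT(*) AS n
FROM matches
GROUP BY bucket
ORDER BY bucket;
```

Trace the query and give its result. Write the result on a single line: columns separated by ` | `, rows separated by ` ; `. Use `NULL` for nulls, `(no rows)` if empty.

Bucket rows by goals_against < 3 → 'small' else 'large'; count each bucket.

large | 9 ; small | 5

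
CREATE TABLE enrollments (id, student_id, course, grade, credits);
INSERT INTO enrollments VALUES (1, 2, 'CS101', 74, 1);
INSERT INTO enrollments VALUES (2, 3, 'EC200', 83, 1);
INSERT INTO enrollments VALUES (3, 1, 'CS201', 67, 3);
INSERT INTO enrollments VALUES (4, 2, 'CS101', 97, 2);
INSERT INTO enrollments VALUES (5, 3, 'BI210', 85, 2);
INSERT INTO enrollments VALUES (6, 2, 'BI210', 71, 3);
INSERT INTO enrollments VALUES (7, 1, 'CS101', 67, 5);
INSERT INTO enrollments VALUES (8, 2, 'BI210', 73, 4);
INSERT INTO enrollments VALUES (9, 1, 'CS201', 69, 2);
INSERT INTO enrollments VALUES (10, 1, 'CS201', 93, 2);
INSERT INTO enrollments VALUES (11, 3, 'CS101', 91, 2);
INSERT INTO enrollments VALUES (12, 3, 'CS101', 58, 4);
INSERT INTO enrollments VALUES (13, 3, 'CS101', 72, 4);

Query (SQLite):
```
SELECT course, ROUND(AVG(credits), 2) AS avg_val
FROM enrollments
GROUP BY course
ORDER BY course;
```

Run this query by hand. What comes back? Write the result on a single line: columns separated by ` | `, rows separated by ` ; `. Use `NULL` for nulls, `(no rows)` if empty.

BI210 | 3 ; CS101 | 3 ; CS201 | 2.33 ; EC200 | 1

Partition enrollments by course; compute ROUND(AVG(credits), 2) within each group.
  BI210: ids {5, 6, 8} → ROUND(AVG(credits), 2)=3
  CS101: ids {1, 4, 7, 11, 12, 13} → ROUND(AVG(credits), 2)=3
  CS201: ids {3, 9, 10} → ROUND(AVG(credits), 2)=2.33
  EC200: ids {2} → ROUND(AVG(credits), 2)=1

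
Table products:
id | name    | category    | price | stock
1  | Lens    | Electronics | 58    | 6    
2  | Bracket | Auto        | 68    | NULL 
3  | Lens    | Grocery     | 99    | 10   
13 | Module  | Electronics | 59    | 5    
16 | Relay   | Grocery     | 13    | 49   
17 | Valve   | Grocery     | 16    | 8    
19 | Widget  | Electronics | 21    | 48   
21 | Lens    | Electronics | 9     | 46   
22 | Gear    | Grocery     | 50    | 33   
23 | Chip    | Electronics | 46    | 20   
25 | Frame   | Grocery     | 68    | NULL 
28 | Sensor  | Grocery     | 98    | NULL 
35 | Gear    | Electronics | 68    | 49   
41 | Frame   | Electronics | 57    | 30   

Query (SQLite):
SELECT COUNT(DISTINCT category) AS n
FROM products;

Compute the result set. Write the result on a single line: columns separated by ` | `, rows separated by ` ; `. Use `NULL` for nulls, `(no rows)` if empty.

3

Count distinct non-NULL category values.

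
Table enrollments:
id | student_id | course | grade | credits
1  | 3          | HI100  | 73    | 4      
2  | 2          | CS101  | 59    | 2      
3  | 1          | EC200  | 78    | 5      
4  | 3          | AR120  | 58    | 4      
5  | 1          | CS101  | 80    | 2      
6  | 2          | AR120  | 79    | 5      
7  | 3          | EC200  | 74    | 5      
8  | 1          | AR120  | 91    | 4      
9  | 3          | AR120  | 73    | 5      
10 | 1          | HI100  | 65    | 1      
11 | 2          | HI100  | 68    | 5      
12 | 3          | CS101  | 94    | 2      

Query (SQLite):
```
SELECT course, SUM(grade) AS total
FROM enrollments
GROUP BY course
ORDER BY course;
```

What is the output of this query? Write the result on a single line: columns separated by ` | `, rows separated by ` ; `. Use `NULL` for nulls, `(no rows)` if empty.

AR120 | 301 ; CS101 | 233 ; EC200 | 152 ; HI100 | 206

Partition enrollments by course; compute SUM(grade) within each group.
  AR120: ids {4, 6, 8, 9} → SUM(grade)=301
  CS101: ids {2, 5, 12} → SUM(grade)=233
  EC200: ids {3, 7} → SUM(grade)=152
  HI100: ids {1, 10, 11} → SUM(grade)=206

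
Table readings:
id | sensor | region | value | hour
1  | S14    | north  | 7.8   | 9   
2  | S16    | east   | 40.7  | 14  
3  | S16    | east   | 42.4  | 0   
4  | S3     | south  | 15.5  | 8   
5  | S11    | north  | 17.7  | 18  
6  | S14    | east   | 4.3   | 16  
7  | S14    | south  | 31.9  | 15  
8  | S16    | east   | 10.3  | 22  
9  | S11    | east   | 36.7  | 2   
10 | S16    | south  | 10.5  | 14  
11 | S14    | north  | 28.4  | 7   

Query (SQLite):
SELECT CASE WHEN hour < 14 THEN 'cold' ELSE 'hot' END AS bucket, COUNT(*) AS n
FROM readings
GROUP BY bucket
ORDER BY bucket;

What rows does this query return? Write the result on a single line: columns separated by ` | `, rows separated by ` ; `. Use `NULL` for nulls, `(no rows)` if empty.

cold | 5 ; hot | 6

Bucket rows by hour < 14 → 'cold' else 'hot'; count each bucket.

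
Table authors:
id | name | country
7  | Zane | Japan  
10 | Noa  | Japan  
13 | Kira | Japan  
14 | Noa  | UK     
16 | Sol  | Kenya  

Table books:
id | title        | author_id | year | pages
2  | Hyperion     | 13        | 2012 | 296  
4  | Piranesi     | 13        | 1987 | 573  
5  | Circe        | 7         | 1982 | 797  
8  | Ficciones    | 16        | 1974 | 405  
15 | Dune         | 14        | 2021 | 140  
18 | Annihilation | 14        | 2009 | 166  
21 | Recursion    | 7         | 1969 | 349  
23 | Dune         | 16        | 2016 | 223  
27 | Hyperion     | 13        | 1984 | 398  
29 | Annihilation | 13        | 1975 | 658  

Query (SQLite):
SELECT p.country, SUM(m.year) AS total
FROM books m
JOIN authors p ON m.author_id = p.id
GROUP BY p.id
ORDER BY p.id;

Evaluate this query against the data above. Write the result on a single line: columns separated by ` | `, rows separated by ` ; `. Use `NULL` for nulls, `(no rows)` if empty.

Japan | 3951 ; Japan | 7958 ; UK | 4030 ; Kenya | 3990

Join each books row to its authors via author_id.
Group joined rows by authors.id; compute SUM(m.year) per group.
  7: ids {5, 21} → SUM(m.year)=3951
  13: ids {2, 4, 27, 29} → SUM(m.year)=7958
  14: ids {15, 18} → SUM(m.year)=4030
  16: ids {8, 23} → SUM(m.year)=3990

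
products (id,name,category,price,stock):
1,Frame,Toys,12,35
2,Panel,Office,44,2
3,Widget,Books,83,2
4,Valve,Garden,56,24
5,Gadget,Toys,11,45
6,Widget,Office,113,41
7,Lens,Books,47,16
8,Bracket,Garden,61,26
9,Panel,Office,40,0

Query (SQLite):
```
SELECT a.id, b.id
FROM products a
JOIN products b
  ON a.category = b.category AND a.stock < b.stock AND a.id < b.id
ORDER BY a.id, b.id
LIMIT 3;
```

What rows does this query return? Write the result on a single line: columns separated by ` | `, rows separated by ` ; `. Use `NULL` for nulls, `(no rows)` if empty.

1 | 5 ; 2 | 6 ; 3 | 7

Pairs (a,b) with same category, a.stock < b.stock, a.id < b.id.
category groups: Books:{3,7} Garden:{4,8} Office:{2,6,9} Toys:{1,5}
Ordered by (a.id, b.id); first 3.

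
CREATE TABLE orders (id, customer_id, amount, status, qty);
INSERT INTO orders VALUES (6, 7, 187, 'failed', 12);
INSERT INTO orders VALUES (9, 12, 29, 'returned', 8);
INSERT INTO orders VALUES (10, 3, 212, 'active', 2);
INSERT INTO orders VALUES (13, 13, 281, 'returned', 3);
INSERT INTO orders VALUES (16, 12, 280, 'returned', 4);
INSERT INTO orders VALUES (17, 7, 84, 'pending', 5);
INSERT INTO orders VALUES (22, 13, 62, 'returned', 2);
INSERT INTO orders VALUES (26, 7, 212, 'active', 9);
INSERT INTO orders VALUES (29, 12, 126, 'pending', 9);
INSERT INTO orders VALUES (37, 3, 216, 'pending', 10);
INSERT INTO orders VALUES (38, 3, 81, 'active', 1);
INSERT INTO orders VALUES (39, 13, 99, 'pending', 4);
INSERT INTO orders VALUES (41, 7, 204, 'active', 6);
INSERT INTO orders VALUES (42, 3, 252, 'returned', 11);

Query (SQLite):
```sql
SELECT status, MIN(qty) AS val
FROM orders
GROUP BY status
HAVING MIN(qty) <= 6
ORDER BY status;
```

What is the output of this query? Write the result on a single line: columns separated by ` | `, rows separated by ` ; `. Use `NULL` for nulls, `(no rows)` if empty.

active | 1 ; pending | 4 ; returned | 2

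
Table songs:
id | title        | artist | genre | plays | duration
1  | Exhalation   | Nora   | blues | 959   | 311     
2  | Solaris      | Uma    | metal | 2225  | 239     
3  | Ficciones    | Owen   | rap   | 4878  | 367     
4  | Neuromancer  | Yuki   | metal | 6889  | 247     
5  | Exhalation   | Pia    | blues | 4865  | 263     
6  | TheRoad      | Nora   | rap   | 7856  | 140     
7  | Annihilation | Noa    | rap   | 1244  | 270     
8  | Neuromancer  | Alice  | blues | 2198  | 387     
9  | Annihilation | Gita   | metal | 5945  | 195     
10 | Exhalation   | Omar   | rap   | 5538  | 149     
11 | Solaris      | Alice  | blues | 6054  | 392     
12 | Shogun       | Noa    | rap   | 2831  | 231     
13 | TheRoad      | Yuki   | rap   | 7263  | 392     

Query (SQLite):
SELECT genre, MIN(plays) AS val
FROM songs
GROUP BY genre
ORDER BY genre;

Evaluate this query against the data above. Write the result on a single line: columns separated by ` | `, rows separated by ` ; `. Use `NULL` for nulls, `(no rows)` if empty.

blues | 959 ; metal | 2225 ; rap | 1244

Partition songs by genre; compute MIN(plays) within each group.
  blues: ids {1, 5, 8, 11} → MIN(plays)=959
  metal: ids {2, 4, 9} → MIN(plays)=2225
  rap: ids {3, 6, 7, 10, 12, 13} → MIN(plays)=1244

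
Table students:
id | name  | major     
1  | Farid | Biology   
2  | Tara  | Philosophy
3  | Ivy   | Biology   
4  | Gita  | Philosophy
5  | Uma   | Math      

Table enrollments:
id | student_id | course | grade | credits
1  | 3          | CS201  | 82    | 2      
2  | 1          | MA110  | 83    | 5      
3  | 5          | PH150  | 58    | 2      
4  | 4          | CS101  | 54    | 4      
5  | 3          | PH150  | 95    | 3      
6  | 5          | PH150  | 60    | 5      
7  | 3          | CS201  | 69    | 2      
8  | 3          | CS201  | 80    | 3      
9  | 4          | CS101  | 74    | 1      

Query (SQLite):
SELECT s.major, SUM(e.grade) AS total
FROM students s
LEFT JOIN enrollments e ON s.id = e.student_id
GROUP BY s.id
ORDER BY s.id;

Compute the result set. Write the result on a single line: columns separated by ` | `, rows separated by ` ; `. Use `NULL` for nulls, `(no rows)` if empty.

Biology | 83 ; Philosophy | NULL ; Biology | 326 ; Philosophy | 128 ; Math | 118

LEFT JOIN keeps every students row; unmatched ones get NULL for enrollments columns.
Group by students.id and compute SUM(e.grade). SUM over an all-NULL group is NULL.
  1: ids {2} → SUM(e.grade)=83
  2: ids {—} → SUM(e.grade)=NULL
  3: ids {1, 5, 7, 8} → SUM(e.grade)=326
  4: ids {4, 9} → SUM(e.grade)=128
  5: ids {3, 6} → SUM(e.grade)=118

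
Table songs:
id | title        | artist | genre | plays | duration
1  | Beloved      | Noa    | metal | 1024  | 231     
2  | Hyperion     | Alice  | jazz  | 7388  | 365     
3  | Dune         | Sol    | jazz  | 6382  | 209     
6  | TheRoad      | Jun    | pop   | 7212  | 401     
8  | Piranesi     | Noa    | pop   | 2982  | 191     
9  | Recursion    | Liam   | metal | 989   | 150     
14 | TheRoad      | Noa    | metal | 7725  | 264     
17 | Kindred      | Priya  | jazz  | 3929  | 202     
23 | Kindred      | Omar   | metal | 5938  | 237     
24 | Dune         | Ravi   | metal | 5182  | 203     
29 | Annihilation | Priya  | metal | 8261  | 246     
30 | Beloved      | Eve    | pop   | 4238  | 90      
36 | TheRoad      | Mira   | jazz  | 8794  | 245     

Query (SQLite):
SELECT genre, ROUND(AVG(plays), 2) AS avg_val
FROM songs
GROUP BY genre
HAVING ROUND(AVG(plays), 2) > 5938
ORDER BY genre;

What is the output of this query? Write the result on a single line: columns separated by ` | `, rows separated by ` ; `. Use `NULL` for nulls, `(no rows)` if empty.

Partition songs by genre; compute ROUND(AVG(plays), 2) within each group.
HAVING: keep groups where ROUND(AVG(plays), 2) > 5938.
  jazz: ids {2, 3, 17, 36} → ROUND(AVG(plays), 2)=6623.25
  metal: ids {1, 9, 14, 23, 24, 29} → ROUND(AVG(plays), 2)=4853.17
  pop: ids {6, 8, 30} → ROUND(AVG(plays), 2)=4810.67

jazz | 6623.25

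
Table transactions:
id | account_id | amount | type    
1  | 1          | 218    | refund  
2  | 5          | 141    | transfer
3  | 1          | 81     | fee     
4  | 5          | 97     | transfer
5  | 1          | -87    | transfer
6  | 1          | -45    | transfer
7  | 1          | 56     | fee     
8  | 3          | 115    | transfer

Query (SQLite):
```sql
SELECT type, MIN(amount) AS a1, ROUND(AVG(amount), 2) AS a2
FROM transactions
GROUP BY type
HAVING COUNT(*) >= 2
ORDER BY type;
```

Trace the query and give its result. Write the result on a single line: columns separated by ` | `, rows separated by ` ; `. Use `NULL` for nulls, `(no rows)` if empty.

Group transactions by type.
Per group compute: MIN(amount), ROUND(AVG(amount), 2).
HAVING: drop groups with fewer than 2 rows.
  fee: ids {3, 7} → MIN(amount)=56, ROUND(AVG(amount), 2)=68.5
  refund: ids {1} → MIN(amount)=218, ROUND(AVG(amount), 2)=218
  transfer: ids {2, 4, 5, 6, 8} → MIN(amount)=-87, ROUND(AVG(amount), 2)=44.2

fee | 56 | 68.5 ; transfer | -87 | 44.2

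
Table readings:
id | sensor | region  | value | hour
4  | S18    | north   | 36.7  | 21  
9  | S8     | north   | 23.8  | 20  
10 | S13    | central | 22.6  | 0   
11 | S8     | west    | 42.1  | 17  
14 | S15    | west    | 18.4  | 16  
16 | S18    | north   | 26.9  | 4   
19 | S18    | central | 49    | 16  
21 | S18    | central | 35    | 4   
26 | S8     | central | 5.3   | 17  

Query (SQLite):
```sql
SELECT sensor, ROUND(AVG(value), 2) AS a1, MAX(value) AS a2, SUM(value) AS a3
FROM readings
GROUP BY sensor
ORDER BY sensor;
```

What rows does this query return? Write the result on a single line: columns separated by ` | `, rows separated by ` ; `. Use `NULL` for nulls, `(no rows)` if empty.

Group readings by sensor.
Per group compute: ROUND(AVG(value), 2), MAX(value), SUM(value).
  S13: ids {10} → ROUND(AVG(value), 2)=22.6, MAX(value)=22.6, SUM(value)=22.6
  S15: ids {14} → ROUND(AVG(value), 2)=18.4, MAX(value)=18.4, SUM(value)=18.4
  S18: ids {4, 16, 19, 21} → ROUND(AVG(value), 2)=36.9, MAX(value)=49, SUM(value)=147.6
  S8: ids {9, 11, 26} → ROUND(AVG(value), 2)=23.73, MAX(value)=42.1, SUM(value)=71.2

S13 | 22.6 | 22.6 | 22.6 ; S15 | 18.4 | 18.4 | 18.4 ; S18 | 36.9 | 49 | 147.6 ; S8 | 23.73 | 42.1 | 71.2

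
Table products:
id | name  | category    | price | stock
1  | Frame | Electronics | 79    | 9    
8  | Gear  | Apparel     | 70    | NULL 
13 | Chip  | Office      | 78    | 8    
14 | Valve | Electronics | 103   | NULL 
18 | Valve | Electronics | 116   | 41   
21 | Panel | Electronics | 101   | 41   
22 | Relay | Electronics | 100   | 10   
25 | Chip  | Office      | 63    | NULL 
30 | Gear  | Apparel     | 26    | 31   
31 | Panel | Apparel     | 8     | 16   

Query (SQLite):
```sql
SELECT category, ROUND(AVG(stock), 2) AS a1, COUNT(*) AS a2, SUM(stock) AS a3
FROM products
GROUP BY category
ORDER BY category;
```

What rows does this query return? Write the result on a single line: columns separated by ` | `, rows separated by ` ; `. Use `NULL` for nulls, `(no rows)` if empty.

Group products by category.
Per group compute: ROUND(AVG(stock), 2), COUNT(*), SUM(stock).
  Apparel: ids {8, 30, 31} → ROUND(AVG(stock), 2)=23.5, COUNT(*)=3, SUM(stock)=47
  Electronics: ids {1, 14, 18, 21, 22} → ROUND(AVG(stock), 2)=25.25, COUNT(*)=5, SUM(stock)=101
  Office: ids {13, 25} → ROUND(AVG(stock), 2)=8, COUNT(*)=2, SUM(stock)=8

Apparel | 23.5 | 3 | 47 ; Electronics | 25.25 | 5 | 101 ; Office | 8 | 2 | 8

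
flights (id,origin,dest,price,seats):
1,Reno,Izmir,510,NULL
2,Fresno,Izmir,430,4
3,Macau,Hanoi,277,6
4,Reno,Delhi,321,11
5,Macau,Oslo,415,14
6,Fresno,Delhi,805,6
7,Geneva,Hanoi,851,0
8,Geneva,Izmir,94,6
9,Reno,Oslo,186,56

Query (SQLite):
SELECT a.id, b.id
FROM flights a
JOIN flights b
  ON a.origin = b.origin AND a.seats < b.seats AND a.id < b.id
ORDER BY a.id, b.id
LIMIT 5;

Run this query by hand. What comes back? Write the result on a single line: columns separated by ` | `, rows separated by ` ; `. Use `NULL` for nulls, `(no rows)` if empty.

Pairs (a,b) with same origin, a.seats < b.seats, a.id < b.id.
origin groups: Fresno:{2,6} Geneva:{7,8} Macau:{3,5} Reno:{1,4,9}
Ordered by (a.id, b.id); first 5.

2 | 6 ; 3 | 5 ; 4 | 9 ; 7 | 8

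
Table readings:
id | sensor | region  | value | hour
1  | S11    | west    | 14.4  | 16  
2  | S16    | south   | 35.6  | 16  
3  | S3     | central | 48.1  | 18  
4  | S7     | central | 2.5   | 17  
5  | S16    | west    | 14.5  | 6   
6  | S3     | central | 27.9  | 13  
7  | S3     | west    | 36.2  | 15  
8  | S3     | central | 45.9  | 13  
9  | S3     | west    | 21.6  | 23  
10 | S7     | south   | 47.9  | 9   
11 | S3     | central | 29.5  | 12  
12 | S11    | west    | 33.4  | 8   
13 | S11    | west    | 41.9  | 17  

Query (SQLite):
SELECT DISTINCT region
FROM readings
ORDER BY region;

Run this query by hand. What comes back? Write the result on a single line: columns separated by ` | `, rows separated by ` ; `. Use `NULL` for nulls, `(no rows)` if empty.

central ; south ; west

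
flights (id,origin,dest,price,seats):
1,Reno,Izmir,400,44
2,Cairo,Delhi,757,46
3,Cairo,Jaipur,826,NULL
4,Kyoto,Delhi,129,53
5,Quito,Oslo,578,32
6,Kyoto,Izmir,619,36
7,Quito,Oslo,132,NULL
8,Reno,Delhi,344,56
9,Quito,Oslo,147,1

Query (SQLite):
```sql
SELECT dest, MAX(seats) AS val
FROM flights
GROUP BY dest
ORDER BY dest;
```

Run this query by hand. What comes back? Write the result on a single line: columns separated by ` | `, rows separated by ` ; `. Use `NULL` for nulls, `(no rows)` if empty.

Delhi | 56 ; Izmir | 44 ; Jaipur | NULL ; Oslo | 32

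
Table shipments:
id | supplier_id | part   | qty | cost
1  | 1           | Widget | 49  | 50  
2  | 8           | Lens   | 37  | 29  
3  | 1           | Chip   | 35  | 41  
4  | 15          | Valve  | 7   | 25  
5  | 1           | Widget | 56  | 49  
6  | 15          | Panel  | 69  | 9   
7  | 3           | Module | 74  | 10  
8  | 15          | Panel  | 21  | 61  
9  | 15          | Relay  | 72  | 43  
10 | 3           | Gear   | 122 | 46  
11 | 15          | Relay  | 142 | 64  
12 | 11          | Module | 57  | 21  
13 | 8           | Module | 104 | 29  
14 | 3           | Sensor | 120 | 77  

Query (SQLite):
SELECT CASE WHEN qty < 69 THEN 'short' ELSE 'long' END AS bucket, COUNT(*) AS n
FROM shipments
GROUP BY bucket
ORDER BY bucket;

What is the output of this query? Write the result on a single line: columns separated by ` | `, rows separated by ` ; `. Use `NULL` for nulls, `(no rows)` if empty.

long | 7 ; short | 7

Bucket rows by qty < 69 → 'short' else 'long'; count each bucket.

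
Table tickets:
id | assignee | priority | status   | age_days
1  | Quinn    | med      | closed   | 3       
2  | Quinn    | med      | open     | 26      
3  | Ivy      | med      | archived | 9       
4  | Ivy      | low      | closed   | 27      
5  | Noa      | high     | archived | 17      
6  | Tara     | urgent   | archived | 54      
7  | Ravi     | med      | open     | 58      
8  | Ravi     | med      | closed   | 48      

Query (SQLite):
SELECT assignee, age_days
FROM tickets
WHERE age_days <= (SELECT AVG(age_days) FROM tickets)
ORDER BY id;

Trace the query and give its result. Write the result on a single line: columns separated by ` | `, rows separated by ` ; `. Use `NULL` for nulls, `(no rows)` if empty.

Scalar subquery: AVG(age_days) over all tickets rows = 30.25.
Keep rows where age_days <= that value.

Quinn | 3 ; Quinn | 26 ; Ivy | 9 ; Ivy | 27 ; Noa | 17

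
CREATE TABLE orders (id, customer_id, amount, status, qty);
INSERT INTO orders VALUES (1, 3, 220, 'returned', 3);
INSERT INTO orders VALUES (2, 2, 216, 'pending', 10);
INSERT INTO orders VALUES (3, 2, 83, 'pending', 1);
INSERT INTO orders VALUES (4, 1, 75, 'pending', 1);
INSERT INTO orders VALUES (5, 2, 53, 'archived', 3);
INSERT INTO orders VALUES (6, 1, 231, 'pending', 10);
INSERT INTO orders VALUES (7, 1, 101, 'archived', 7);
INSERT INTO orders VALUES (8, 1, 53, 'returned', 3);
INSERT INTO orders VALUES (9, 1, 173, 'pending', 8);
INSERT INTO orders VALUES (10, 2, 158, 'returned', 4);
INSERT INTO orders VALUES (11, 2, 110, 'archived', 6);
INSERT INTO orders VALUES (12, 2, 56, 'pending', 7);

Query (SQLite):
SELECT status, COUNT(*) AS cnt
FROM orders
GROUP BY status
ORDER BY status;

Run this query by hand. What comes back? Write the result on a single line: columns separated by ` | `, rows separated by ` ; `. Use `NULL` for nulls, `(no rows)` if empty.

Partition orders by status; compute COUNT(*) within each group.
  archived: ids {5, 7, 11} → COUNT(*)=3
  pending: ids {2, 3, 4, 6, 9, 12} → COUNT(*)=6
  returned: ids {1, 8, 10} → COUNT(*)=3

archived | 3 ; pending | 6 ; returned | 3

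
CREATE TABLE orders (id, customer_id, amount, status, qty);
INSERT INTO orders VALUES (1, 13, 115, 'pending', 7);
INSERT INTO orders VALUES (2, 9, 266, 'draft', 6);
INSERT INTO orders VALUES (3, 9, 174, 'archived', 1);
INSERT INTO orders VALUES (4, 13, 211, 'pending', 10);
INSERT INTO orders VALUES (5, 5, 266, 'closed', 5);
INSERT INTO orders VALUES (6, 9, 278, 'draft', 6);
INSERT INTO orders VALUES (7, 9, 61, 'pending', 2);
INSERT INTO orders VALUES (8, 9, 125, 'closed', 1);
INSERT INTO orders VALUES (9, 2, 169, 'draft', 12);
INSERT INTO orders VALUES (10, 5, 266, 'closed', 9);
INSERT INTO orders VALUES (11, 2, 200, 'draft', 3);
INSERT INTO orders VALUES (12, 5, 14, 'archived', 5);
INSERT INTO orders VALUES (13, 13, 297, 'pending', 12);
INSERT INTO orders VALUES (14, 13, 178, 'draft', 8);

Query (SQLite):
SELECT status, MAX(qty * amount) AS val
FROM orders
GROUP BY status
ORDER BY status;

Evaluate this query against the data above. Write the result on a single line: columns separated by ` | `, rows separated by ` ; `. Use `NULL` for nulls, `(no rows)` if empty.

archived | 174 ; closed | 2394 ; draft | 2028 ; pending | 3564

For each row compute qty * amount.
Group by status; take MAX of the expression per group.
  archived: ids {3, 12} → MAX(qty * amount)=174
  closed: ids {5, 8, 10} → MAX(qty * amount)=2394
  draft: ids {2, 6, 9, 11, 14} → MAX(qty * amount)=2028
  pending: ids {1, 4, 7, 13} → MAX(qty * amount)=3564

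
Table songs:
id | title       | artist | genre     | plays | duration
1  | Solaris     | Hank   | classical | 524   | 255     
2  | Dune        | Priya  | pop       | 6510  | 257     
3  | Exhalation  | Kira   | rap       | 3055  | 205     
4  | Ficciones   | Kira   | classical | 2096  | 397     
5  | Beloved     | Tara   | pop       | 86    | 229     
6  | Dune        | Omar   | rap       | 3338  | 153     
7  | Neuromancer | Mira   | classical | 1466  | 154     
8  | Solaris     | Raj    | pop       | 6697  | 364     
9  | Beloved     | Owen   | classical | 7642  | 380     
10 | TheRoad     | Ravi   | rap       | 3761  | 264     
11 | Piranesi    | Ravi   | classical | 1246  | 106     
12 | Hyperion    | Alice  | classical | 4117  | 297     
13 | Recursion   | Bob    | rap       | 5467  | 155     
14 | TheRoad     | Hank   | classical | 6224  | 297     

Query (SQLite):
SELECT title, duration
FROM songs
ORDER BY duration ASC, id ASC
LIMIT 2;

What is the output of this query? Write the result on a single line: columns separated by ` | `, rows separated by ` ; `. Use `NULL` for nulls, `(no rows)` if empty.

Piranesi | 106 ; Dune | 153

Sort by duration asc, tiebreak id asc: (106, id=11), (153, id=6), (154, id=7), (155, id=13), (205, id=3) …. Take first 2.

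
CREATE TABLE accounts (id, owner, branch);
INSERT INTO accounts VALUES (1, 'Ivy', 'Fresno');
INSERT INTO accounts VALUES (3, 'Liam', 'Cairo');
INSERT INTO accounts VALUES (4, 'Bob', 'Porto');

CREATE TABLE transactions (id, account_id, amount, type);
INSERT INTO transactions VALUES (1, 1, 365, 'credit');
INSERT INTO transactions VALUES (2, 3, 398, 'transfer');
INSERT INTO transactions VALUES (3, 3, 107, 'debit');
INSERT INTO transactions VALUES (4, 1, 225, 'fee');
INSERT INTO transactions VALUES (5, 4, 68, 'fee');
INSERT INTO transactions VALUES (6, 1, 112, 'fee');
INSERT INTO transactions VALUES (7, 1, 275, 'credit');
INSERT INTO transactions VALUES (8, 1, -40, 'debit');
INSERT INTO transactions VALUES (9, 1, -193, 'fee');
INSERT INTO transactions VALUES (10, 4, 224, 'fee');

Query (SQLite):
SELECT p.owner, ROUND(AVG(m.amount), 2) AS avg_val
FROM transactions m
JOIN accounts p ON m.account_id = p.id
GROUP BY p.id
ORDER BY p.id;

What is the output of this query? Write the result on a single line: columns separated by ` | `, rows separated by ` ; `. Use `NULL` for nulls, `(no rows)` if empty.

Join each transactions row to its accounts via account_id.
Group joined rows by accounts.id; compute ROUND(AVG(m.amount), 2) per group.
  1: ids {1, 4, 6, 7, 8, 9} → ROUND(AVG(m.amount), 2)=124
  3: ids {2, 3} → ROUND(AVG(m.amount), 2)=252.5
  4: ids {5, 10} → ROUND(AVG(m.amount), 2)=146

Ivy | 124 ; Liam | 252.5 ; Bob | 146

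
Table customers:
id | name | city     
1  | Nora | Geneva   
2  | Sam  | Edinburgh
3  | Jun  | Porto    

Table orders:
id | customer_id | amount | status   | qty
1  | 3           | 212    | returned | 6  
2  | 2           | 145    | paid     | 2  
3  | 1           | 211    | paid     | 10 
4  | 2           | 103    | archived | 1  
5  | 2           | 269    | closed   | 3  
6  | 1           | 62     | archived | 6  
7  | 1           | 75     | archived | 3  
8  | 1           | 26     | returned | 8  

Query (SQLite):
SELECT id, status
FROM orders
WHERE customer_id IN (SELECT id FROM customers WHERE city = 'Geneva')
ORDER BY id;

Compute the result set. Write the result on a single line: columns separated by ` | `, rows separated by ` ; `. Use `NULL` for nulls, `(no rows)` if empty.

3 | paid ; 6 | archived ; 7 | archived ; 8 | returned

Inner query: customers.id where city = 'Geneva'.
Outer: keep orders rows whose customer_id is in that set.
Inner query → {1}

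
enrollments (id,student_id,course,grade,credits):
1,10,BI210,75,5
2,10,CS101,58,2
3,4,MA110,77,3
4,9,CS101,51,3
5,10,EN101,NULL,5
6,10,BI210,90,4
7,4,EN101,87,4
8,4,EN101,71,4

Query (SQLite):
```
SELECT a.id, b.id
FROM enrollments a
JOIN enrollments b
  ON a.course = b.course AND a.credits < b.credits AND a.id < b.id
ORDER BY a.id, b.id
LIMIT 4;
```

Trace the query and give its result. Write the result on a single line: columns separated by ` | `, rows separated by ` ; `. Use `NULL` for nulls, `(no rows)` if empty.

2 | 4

Pairs (a,b) with same course, a.credits < b.credits, a.id < b.id.
course groups: BI210:{1,6} CS101:{2,4} EN101:{5,7,8} MA110:{3}
Ordered by (a.id, b.id); first 4.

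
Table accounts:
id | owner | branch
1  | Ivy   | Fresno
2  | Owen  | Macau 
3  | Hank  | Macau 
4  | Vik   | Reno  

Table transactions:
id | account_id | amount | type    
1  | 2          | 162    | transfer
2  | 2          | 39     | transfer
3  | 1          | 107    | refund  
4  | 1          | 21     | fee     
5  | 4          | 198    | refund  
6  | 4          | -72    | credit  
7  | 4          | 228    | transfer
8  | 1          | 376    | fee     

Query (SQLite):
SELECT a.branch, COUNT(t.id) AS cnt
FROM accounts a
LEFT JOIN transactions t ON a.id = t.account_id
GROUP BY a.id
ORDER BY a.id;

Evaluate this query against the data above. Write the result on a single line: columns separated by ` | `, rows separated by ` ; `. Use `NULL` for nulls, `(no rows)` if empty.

Fresno | 3 ; Macau | 2 ; Macau | 0 ; Reno | 3

LEFT JOIN keeps every accounts row; unmatched ones get NULL for transactions columns.
Group by accounts.id and compute COUNT(t.id). COUNT(col) of an all-NULL group is 0.
  1: ids {3, 4, 8} → COUNT(t.id)=3
  2: ids {1, 2} → COUNT(t.id)=2
  3: ids {—} → COUNT(t.id)=0
  4: ids {5, 6, 7} → COUNT(t.id)=3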